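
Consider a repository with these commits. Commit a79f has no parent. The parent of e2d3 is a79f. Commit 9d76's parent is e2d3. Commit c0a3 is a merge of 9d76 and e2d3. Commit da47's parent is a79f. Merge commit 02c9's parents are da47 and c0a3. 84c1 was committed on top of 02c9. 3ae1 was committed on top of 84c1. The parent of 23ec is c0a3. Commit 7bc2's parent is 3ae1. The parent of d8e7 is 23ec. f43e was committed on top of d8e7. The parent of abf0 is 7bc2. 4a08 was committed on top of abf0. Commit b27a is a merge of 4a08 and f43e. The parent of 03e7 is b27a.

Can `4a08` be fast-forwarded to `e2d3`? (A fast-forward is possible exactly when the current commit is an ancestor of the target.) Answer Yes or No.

No

A fast-forward from 4a08 to e2d3 is possible iff 4a08 is an ancestor of e2d3.
Ancestors of e2d3: {a79f, e2d3}.
4a08 is not among them, so fast-forward is not possible.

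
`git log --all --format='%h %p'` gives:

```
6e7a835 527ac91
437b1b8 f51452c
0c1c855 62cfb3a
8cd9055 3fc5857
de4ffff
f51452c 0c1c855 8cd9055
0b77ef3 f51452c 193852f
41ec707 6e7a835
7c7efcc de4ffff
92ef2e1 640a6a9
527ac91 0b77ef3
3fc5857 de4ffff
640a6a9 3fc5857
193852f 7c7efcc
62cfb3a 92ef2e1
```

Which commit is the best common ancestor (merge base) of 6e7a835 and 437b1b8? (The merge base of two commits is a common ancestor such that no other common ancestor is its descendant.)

f51452c

Ancestors of 6e7a835: {0b77ef3, 0c1c855, 193852f, 3fc5857, 527ac91, 62cfb3a, 640a6a9, 6e7a835, 7c7efcc, 8cd9055, 92ef2e1, de4ffff, f51452c}.
Ancestors of 437b1b8: {0c1c855, 3fc5857, 437b1b8, 62cfb3a, 640a6a9, 8cd9055, 92ef2e1, de4ffff, f51452c}.
Common ancestors: {0c1c855, 3fc5857, 62cfb3a, 640a6a9, 8cd9055, 92ef2e1, de4ffff, f51452c}.
Among these, f51452c is not an ancestor of any other common ancestor — it is the merge base.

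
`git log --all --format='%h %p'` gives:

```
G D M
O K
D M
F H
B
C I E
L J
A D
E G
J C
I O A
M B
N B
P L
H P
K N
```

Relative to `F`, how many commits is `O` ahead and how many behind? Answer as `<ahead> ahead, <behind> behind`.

Reachable from O: {B, K, N, O}.
Reachable from F: {A, B, C, D, E, F, G, H, I, J, K, L, M, N, O, P}.
Only in O's history (ahead): {} — 0.
Only in F's history (behind): {A, C, D, E, F, G, H, I, J, L, M, P} — 12.

0 ahead, 12 behind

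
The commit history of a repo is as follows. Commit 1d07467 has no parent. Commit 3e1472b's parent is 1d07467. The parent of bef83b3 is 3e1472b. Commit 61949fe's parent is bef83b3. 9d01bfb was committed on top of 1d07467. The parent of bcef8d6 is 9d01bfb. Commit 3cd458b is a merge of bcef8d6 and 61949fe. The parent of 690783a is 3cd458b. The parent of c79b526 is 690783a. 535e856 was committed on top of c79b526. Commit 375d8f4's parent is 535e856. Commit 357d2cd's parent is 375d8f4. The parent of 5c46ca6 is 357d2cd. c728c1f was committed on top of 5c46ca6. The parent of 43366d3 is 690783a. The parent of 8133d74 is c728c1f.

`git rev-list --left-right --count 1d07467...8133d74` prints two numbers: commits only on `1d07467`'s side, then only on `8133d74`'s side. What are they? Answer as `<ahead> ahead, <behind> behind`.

0 ahead, 14 behind

Reachable from 1d07467: {1d07467}.
Reachable from 8133d74: {1d07467, 357d2cd, 375d8f4, 3cd458b, 3e1472b, 535e856, 5c46ca6, 61949fe, 690783a, 8133d74, 9d01bfb, bcef8d6, bef83b3, c728c1f, c79b526}.
Only in 1d07467's history (ahead): {} — 0.
Only in 8133d74's history (behind): {357d2cd, 375d8f4, 3cd458b, 3e1472b, 535e856, 5c46ca6, 61949fe, 690783a, 8133d74, 9d01bfb, bcef8d6, bef83b3, c728c1f, c79b526} — 14.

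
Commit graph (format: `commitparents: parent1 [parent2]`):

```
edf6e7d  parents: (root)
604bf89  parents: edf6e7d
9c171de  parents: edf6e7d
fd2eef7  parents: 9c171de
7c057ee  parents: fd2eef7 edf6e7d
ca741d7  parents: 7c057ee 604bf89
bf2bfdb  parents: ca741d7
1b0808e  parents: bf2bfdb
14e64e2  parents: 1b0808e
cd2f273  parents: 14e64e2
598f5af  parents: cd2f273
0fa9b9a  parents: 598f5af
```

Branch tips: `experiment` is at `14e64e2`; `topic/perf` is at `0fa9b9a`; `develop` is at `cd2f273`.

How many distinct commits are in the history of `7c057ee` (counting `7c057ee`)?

Walking parent pointers from 7c057ee: reachable set = {7c057ee, 9c171de, edf6e7d, fd2eef7}.
That is 4 commits.

4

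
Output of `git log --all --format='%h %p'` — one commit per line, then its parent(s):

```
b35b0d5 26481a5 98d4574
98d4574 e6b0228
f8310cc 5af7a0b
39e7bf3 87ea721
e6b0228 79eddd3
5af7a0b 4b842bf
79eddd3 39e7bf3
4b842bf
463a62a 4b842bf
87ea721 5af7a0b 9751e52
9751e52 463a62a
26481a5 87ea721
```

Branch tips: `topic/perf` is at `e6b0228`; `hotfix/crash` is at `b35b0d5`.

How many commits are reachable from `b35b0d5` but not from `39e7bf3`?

5

Reachable from b35b0d5: {26481a5, 39e7bf3, 463a62a, 4b842bf, 5af7a0b, 79eddd3, 87ea721, 9751e52, 98d4574, b35b0d5, e6b0228}.
Reachable from 39e7bf3: {39e7bf3, 463a62a, 4b842bf, 5af7a0b, 87ea721, 9751e52}.
In b35b0d5's history but not 39e7bf3's: {26481a5, 79eddd3, 98d4574, b35b0d5, e6b0228} — 5 commits.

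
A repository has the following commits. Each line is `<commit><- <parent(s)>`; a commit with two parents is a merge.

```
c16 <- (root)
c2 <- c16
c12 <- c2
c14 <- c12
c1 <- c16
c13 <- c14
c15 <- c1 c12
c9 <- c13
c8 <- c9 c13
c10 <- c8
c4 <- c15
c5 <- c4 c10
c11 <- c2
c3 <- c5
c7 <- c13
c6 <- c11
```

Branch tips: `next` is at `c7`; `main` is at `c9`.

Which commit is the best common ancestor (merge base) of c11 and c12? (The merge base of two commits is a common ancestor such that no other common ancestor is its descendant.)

Ancestors of c11: {c11, c16, c2}.
Ancestors of c12: {c12, c16, c2}.
Common ancestors: {c16, c2}.
Among these, c2 is not an ancestor of any other common ancestor — it is the merge base.

c2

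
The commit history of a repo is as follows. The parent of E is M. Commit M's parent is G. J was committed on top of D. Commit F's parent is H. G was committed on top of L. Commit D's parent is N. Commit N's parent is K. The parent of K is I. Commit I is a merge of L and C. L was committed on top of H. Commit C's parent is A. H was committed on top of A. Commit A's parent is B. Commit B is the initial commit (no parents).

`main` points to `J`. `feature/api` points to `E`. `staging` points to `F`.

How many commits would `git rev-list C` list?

3

Walking parent pointers from C: reachable set = {A, B, C}.
That is 3 commits.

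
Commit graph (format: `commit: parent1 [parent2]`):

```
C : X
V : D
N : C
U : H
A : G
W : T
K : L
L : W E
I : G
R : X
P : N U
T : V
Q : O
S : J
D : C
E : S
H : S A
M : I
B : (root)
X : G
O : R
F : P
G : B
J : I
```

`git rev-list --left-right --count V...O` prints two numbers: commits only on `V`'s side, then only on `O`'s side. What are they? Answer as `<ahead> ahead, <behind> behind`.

Reachable from V: {B, C, D, G, V, X}.
Reachable from O: {B, G, O, R, X}.
Only in V's history (ahead): {C, D, V} — 3.
Only in O's history (behind): {O, R} — 2.

3 ahead, 2 behind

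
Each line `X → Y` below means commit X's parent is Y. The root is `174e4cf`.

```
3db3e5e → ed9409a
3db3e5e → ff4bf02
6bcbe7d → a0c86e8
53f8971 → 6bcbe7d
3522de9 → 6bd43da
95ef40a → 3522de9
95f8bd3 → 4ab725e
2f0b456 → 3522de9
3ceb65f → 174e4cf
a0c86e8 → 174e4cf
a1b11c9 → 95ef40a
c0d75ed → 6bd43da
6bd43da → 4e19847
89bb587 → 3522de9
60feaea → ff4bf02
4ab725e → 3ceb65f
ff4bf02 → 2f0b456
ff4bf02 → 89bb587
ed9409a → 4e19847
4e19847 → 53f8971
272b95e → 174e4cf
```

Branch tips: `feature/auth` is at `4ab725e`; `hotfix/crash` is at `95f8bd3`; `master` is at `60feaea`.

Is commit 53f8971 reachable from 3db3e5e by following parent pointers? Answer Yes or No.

Ancestors of 3db3e5e (commits reachable by following parents): {174e4cf, 2f0b456, 3522de9, 3db3e5e, 4e19847, 53f8971, 6bcbe7d, 6bd43da, 89bb587, a0c86e8, ed9409a, ff4bf02}.
53f8971 is in that set, so it is an ancestor of 3db3e5e.

Yes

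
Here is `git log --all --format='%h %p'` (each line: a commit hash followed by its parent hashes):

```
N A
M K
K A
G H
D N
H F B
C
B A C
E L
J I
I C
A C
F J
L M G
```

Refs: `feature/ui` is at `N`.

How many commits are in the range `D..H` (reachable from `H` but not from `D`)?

5

Reachable from H: {A, B, C, F, H, I, J}.
Reachable from D: {A, C, D, N}.
In H's history but not D's: {B, F, H, I, J} — 5 commits.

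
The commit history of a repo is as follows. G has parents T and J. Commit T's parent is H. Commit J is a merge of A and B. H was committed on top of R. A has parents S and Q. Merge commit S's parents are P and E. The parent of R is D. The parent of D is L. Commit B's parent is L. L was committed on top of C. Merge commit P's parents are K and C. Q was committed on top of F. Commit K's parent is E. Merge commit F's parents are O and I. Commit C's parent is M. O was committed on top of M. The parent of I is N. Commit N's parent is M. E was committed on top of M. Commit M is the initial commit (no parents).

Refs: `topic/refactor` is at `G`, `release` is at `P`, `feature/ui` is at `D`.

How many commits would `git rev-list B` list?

Walking parent pointers from B: reachable set = {B, C, L, M}.
That is 4 commits.

4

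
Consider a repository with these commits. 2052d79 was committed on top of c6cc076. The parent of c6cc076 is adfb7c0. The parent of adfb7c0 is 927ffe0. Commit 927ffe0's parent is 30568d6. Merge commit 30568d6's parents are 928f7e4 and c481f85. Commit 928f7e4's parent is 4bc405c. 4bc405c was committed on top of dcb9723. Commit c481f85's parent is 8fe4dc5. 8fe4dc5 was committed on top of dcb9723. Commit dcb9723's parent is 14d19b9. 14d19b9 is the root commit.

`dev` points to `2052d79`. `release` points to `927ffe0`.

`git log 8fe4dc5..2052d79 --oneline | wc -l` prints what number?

Reachable from 2052d79: {14d19b9, 2052d79, 30568d6, 4bc405c, 8fe4dc5, 927ffe0, 928f7e4, adfb7c0, c481f85, c6cc076, dcb9723}.
Reachable from 8fe4dc5: {14d19b9, 8fe4dc5, dcb9723}.
In 2052d79's history but not 8fe4dc5's: {2052d79, 30568d6, 4bc405c, 927ffe0, 928f7e4, adfb7c0, c481f85, c6cc076} — 8 commits.

8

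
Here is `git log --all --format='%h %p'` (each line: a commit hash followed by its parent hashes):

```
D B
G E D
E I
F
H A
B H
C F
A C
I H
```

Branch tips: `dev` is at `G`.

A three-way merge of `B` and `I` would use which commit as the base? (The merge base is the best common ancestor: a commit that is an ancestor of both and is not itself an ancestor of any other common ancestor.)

Ancestors of B: {A, B, C, F, H}.
Ancestors of I: {A, C, F, H, I}.
Common ancestors: {A, C, F, H}.
Among these, H is not an ancestor of any other common ancestor — it is the merge base.

H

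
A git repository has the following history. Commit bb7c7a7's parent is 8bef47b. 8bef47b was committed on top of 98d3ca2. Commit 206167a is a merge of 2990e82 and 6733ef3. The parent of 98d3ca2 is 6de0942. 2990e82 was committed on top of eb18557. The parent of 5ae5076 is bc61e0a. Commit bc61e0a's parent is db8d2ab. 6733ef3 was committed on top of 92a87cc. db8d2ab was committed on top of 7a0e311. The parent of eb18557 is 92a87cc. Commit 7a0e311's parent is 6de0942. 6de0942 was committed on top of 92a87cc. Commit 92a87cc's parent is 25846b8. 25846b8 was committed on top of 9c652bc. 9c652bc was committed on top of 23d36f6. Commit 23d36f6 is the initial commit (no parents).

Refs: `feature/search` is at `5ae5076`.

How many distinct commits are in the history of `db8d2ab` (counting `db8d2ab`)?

Walking parent pointers from db8d2ab: reachable set = {23d36f6, 25846b8, 6de0942, 7a0e311, 92a87cc, 9c652bc, db8d2ab}.
That is 7 commits.

7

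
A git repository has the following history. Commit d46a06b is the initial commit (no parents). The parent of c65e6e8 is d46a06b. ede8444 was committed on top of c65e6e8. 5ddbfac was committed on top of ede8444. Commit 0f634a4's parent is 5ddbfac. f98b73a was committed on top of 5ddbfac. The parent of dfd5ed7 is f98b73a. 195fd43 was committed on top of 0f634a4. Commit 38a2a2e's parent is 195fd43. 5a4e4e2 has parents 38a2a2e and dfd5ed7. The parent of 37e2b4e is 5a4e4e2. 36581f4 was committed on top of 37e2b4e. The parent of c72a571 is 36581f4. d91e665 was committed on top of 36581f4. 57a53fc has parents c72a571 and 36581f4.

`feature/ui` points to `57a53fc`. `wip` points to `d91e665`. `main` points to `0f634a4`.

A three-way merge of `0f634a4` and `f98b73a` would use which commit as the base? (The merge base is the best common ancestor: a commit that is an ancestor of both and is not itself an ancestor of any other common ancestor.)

Ancestors of 0f634a4: {0f634a4, 5ddbfac, c65e6e8, d46a06b, ede8444}.
Ancestors of f98b73a: {5ddbfac, c65e6e8, d46a06b, ede8444, f98b73a}.
Common ancestors: {5ddbfac, c65e6e8, d46a06b, ede8444}.
Among these, 5ddbfac is not an ancestor of any other common ancestor — it is the merge base.

5ddbfac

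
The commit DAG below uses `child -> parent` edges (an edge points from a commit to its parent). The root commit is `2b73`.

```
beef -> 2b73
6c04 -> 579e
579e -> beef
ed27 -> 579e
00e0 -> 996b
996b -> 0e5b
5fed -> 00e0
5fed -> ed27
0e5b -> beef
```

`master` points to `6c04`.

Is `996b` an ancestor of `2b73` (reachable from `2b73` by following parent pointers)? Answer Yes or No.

No

Ancestors of 2b73: {2b73}.
996b is not in that set, so it is not an ancestor of 2b73.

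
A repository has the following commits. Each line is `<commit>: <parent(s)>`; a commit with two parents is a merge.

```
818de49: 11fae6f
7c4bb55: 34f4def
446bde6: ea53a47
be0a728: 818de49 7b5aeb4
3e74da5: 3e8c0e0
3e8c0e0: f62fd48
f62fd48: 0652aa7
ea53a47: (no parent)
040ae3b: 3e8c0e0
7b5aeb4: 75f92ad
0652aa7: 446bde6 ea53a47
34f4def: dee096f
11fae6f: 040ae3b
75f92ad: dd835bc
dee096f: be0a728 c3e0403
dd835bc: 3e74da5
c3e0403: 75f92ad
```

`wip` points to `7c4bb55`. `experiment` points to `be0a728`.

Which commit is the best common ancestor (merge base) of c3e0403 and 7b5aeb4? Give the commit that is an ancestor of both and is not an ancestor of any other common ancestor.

75f92ad

Ancestors of c3e0403: {0652aa7, 3e74da5, 3e8c0e0, 446bde6, 75f92ad, c3e0403, dd835bc, ea53a47, f62fd48}.
Ancestors of 7b5aeb4: {0652aa7, 3e74da5, 3e8c0e0, 446bde6, 75f92ad, 7b5aeb4, dd835bc, ea53a47, f62fd48}.
Common ancestors: {0652aa7, 3e74da5, 3e8c0e0, 446bde6, 75f92ad, dd835bc, ea53a47, f62fd48}.
Among these, 75f92ad is not an ancestor of any other common ancestor — it is the merge base.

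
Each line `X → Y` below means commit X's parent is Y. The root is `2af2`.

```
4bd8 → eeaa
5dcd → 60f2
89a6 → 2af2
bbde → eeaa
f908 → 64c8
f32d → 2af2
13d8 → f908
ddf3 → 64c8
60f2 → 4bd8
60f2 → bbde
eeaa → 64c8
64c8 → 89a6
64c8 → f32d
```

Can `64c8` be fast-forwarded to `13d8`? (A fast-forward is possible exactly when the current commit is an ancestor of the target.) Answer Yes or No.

A fast-forward from 64c8 to 13d8 is possible iff 64c8 is an ancestor of 13d8.
Ancestors of 13d8: {13d8, 2af2, 64c8, 89a6, f32d, f908}.
64c8 is among them, so fast-forward is possible.

Yes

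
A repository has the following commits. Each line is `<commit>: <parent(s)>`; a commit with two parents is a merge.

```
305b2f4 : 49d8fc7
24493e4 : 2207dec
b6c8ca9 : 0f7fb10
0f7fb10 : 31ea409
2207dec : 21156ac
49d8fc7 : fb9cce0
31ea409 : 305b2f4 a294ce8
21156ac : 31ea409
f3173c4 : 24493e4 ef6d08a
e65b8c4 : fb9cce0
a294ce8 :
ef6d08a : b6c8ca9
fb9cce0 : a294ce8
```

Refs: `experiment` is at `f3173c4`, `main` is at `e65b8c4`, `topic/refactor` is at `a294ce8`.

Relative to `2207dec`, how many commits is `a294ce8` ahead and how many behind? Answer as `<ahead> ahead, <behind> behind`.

0 ahead, 6 behind

Reachable from a294ce8: {a294ce8}.
Reachable from 2207dec: {21156ac, 2207dec, 305b2f4, 31ea409, 49d8fc7, a294ce8, fb9cce0}.
Only in a294ce8's history (ahead): {} — 0.
Only in 2207dec's history (behind): {21156ac, 2207dec, 305b2f4, 31ea409, 49d8fc7, fb9cce0} — 6.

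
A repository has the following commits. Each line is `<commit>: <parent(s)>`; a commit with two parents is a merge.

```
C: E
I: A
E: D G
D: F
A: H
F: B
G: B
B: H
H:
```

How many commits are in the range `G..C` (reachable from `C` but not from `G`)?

4

Reachable from C: {B, C, D, E, F, G, H}.
Reachable from G: {B, G, H}.
In C's history but not G's: {C, D, E, F} — 4 commits.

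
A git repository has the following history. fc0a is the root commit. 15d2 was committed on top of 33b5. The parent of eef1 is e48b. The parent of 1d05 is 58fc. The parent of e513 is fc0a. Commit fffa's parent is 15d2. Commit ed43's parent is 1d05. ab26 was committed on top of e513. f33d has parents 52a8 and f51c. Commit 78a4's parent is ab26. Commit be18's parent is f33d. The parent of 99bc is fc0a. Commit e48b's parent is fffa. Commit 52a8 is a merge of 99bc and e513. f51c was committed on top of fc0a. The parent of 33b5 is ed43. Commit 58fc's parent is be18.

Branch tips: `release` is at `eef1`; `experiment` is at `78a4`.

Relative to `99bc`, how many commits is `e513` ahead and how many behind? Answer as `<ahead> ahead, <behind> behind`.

1 ahead, 1 behind

Reachable from e513: {e513, fc0a}.
Reachable from 99bc: {99bc, fc0a}.
Only in e513's history (ahead): {e513} — 1.
Only in 99bc's history (behind): {99bc} — 1.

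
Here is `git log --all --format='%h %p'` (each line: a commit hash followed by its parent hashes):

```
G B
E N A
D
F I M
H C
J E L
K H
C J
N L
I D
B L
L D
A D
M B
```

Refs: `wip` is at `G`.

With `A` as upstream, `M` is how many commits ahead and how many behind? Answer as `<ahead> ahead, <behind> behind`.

3 ahead, 1 behind

Reachable from M: {B, D, L, M}.
Reachable from A: {A, D}.
Only in M's history (ahead): {B, L, M} — 3.
Only in A's history (behind): {A} — 1.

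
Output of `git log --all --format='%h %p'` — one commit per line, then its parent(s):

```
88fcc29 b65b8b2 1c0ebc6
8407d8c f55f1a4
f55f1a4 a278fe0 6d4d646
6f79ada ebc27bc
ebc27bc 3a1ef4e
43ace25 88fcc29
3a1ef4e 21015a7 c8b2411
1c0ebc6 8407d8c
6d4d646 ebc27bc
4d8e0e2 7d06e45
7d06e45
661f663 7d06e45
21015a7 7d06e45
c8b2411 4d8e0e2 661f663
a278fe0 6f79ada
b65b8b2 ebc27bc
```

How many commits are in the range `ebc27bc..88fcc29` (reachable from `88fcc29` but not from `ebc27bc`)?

8

Reachable from 88fcc29: {1c0ebc6, 21015a7, 3a1ef4e, 4d8e0e2, 661f663, 6d4d646, 6f79ada, 7d06e45, 8407d8c, 88fcc29, a278fe0, b65b8b2, c8b2411, ebc27bc, f55f1a4}.
Reachable from ebc27bc: {21015a7, 3a1ef4e, 4d8e0e2, 661f663, 7d06e45, c8b2411, ebc27bc}.
In 88fcc29's history but not ebc27bc's: {1c0ebc6, 6d4d646, 6f79ada, 8407d8c, 88fcc29, a278fe0, b65b8b2, f55f1a4} — 8 commits.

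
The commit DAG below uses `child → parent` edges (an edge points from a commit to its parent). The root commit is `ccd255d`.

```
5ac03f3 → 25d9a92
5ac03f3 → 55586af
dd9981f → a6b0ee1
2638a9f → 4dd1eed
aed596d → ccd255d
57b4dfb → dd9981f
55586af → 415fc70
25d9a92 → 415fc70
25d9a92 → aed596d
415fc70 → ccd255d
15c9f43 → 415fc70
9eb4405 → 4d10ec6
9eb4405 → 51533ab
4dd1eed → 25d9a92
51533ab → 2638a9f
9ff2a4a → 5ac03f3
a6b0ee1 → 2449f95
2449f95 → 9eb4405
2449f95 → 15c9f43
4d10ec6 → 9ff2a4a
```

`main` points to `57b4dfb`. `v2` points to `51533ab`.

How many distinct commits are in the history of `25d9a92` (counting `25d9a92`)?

Walking parent pointers from 25d9a92: reachable set = {25d9a92, 415fc70, aed596d, ccd255d}.
That is 4 commits.

4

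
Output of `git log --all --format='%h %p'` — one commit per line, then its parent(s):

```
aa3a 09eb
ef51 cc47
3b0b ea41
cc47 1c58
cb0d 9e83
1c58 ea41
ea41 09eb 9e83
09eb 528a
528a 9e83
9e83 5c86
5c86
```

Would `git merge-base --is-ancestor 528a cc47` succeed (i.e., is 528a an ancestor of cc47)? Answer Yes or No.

Yes

Ancestors of cc47 (commits reachable by following parents): {09eb, 1c58, 528a, 5c86, 9e83, cc47, ea41}.
528a is in that set, so it is an ancestor of cc47.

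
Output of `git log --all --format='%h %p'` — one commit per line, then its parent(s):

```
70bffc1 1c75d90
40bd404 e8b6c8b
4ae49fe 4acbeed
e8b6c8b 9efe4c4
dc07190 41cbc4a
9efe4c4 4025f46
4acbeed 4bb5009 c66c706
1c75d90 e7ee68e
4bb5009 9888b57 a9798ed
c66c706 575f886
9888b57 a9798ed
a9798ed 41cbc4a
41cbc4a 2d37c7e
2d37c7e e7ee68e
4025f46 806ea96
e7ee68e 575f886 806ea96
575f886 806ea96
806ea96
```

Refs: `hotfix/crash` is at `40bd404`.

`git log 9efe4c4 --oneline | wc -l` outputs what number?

Walking parent pointers from 9efe4c4: reachable set = {4025f46, 806ea96, 9efe4c4}.
That is 3 commits.

3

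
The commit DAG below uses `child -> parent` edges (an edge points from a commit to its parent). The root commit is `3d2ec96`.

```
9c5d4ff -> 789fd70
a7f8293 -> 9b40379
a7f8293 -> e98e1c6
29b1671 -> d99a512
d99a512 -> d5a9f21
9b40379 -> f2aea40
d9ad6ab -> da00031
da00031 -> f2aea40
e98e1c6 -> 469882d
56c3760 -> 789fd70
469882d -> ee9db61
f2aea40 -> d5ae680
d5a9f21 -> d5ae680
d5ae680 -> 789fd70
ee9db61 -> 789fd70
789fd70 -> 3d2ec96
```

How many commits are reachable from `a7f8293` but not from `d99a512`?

Reachable from a7f8293: {3d2ec96, 469882d, 789fd70, 9b40379, a7f8293, d5ae680, e98e1c6, ee9db61, f2aea40}.
Reachable from d99a512: {3d2ec96, 789fd70, d5a9f21, d5ae680, d99a512}.
In a7f8293's history but not d99a512's: {469882d, 9b40379, a7f8293, e98e1c6, ee9db61, f2aea40} — 6 commits.

6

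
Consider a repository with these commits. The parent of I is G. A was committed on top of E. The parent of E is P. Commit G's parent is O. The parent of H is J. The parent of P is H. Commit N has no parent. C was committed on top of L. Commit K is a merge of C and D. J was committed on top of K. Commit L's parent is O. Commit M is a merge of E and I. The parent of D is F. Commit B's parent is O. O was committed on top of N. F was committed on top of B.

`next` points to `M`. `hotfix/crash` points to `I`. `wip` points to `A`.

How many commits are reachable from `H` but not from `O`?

8

Reachable from H: {B, C, D, F, H, J, K, L, N, O}.
Reachable from O: {N, O}.
In H's history but not O's: {B, C, D, F, H, J, K, L} — 8 commits.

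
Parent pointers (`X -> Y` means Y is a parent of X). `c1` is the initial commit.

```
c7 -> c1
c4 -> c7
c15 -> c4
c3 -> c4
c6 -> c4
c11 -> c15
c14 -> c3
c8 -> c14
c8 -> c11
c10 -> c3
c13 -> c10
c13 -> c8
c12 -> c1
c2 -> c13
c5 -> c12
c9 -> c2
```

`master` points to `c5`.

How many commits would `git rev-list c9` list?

Walking parent pointers from c9: reachable set = {c1, c10, c11, c13, c14, c15, c2, c3, c4, c7, c8, c9}.
That is 12 commits.

12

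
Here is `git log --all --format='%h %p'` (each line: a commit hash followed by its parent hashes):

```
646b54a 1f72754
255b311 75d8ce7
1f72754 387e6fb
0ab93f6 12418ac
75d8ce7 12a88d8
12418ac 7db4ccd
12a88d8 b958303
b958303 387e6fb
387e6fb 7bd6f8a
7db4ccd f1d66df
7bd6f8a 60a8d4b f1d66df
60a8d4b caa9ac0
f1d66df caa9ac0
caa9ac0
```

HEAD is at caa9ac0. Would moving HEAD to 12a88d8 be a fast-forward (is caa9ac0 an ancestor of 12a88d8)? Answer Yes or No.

Yes

A fast-forward from caa9ac0 to 12a88d8 is possible iff caa9ac0 is an ancestor of 12a88d8.
Ancestors of 12a88d8: {12a88d8, 387e6fb, 60a8d4b, 7bd6f8a, b958303, caa9ac0, f1d66df}.
caa9ac0 is among them, so fast-forward is possible.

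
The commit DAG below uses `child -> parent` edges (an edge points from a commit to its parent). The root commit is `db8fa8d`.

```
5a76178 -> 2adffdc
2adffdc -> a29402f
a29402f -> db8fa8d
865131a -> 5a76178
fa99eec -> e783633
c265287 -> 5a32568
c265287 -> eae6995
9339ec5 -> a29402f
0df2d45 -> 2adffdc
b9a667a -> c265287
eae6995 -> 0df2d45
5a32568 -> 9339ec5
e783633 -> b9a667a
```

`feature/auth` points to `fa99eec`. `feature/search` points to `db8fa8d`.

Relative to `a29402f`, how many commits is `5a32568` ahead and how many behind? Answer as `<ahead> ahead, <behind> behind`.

Reachable from 5a32568: {5a32568, 9339ec5, a29402f, db8fa8d}.
Reachable from a29402f: {a29402f, db8fa8d}.
Only in 5a32568's history (ahead): {5a32568, 9339ec5} — 2.
Only in a29402f's history (behind): {} — 0.

2 ahead, 0 behind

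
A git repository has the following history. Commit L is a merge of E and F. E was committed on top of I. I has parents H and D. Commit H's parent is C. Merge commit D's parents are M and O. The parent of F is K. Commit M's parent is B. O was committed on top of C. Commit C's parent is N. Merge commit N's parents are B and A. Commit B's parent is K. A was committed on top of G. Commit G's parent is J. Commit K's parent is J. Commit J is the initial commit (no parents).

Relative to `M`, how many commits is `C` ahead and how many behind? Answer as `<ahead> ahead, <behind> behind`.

Reachable from C: {A, B, C, G, J, K, N}.
Reachable from M: {B, J, K, M}.
Only in C's history (ahead): {A, C, G, N} — 4.
Only in M's history (behind): {M} — 1.

4 ahead, 1 behind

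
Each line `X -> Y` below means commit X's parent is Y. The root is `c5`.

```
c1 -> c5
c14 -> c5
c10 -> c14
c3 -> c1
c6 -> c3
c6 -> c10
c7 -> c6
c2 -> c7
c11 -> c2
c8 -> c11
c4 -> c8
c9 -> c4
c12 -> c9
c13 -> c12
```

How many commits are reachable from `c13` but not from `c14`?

12

Reachable from c13: {c1, c10, c11, c12, c13, c14, c2, c3, c4, c5, c6, c7, c8, c9}.
Reachable from c14: {c14, c5}.
In c13's history but not c14's: {c1, c10, c11, c12, c13, c2, c3, c4, c6, c7, c8, c9} — 12 commits.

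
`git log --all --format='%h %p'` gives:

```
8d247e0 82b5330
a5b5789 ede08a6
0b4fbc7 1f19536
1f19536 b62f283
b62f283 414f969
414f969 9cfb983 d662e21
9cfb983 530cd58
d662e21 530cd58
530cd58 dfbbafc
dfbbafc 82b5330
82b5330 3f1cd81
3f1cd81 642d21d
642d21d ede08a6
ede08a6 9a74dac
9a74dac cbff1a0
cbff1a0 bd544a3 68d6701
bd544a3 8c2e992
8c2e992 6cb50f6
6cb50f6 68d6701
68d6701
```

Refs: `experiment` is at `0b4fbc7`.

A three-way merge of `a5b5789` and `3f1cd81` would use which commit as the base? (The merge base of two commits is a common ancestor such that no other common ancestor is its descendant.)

ede08a6

Ancestors of a5b5789: {68d6701, 6cb50f6, 8c2e992, 9a74dac, a5b5789, bd544a3, cbff1a0, ede08a6}.
Ancestors of 3f1cd81: {3f1cd81, 642d21d, 68d6701, 6cb50f6, 8c2e992, 9a74dac, bd544a3, cbff1a0, ede08a6}.
Common ancestors: {68d6701, 6cb50f6, 8c2e992, 9a74dac, bd544a3, cbff1a0, ede08a6}.
Among these, ede08a6 is not an ancestor of any other common ancestor — it is the merge base.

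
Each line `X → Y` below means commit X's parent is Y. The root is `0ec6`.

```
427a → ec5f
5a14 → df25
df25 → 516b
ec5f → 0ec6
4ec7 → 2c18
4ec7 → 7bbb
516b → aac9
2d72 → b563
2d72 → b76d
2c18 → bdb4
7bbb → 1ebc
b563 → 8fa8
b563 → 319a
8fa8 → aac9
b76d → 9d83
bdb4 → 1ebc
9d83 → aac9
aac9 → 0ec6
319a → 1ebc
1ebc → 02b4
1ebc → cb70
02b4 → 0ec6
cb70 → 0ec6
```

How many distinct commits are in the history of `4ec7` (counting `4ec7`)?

Walking parent pointers from 4ec7: reachable set = {02b4, 0ec6, 1ebc, 2c18, 4ec7, 7bbb, bdb4, cb70}.
That is 8 commits.

8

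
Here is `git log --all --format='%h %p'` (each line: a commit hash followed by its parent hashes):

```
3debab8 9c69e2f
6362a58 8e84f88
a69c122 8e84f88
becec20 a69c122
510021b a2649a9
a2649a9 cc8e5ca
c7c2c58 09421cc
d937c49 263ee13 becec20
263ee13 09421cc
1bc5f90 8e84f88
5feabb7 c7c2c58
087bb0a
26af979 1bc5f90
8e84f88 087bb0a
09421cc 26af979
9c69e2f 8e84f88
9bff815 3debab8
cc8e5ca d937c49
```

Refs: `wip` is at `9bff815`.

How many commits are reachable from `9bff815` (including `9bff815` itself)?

5

Walking parent pointers from 9bff815: reachable set = {087bb0a, 3debab8, 8e84f88, 9bff815, 9c69e2f}.
That is 5 commits.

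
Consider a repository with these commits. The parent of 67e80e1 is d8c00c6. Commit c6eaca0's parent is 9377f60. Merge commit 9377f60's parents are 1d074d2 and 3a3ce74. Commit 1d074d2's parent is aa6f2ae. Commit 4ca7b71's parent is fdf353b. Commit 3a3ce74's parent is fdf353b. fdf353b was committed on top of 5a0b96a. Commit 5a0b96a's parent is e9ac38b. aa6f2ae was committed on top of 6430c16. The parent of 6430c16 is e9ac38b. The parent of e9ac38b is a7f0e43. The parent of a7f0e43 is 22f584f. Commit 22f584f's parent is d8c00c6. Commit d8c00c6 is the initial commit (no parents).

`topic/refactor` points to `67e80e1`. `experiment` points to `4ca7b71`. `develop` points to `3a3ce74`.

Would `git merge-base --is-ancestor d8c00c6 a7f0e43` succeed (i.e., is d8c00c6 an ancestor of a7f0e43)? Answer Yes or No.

Yes

Ancestors of a7f0e43 (commits reachable by following parents): {22f584f, a7f0e43, d8c00c6}.
d8c00c6 is in that set, so it is an ancestor of a7f0e43.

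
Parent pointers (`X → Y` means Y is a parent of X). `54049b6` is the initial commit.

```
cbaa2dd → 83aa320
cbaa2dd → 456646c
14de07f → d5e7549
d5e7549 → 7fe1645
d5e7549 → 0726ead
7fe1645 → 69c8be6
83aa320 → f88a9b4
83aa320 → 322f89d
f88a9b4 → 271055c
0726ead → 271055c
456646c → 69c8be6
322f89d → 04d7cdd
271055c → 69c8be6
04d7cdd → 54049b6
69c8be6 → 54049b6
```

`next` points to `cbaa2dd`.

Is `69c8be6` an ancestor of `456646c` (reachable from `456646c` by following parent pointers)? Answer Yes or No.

Ancestors of 456646c (commits reachable by following parents): {456646c, 54049b6, 69c8be6}.
69c8be6 is in that set, so it is an ancestor of 456646c.

Yes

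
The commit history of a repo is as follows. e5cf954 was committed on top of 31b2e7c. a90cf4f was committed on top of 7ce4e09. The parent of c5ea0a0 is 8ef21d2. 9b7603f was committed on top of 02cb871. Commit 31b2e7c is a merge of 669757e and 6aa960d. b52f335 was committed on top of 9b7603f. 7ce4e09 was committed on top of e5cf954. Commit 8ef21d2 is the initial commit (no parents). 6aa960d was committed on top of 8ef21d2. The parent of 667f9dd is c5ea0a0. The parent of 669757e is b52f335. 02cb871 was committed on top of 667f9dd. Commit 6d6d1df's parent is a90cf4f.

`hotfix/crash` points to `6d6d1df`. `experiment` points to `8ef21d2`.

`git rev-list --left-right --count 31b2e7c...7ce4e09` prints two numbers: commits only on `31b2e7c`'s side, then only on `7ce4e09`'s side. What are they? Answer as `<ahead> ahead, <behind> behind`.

Reachable from 31b2e7c: {02cb871, 31b2e7c, 667f9dd, 669757e, 6aa960d, 8ef21d2, 9b7603f, b52f335, c5ea0a0}.
Reachable from 7ce4e09: {02cb871, 31b2e7c, 667f9dd, 669757e, 6aa960d, 7ce4e09, 8ef21d2, 9b7603f, b52f335, c5ea0a0, e5cf954}.
Only in 31b2e7c's history (ahead): {} — 0.
Only in 7ce4e09's history (behind): {7ce4e09, e5cf954} — 2.

0 ahead, 2 behind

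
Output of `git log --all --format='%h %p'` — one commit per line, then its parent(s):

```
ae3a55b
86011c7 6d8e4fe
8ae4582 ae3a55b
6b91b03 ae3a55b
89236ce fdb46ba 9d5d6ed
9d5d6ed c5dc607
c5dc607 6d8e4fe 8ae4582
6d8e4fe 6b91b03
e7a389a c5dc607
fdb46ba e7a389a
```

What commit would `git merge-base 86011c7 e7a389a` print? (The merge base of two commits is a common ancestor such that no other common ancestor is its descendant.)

Ancestors of 86011c7: {6b91b03, 6d8e4fe, 86011c7, ae3a55b}.
Ancestors of e7a389a: {6b91b03, 6d8e4fe, 8ae4582, ae3a55b, c5dc607, e7a389a}.
Common ancestors: {6b91b03, 6d8e4fe, ae3a55b}.
Among these, 6d8e4fe is not an ancestor of any other common ancestor — it is the merge base.

6d8e4fe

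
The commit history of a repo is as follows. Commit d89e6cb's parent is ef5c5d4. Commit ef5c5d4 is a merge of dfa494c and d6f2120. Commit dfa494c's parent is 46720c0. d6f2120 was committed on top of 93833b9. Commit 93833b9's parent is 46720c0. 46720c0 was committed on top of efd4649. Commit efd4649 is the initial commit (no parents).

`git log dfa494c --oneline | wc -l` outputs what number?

3

Walking parent pointers from dfa494c: reachable set = {46720c0, dfa494c, efd4649}.
That is 3 commits.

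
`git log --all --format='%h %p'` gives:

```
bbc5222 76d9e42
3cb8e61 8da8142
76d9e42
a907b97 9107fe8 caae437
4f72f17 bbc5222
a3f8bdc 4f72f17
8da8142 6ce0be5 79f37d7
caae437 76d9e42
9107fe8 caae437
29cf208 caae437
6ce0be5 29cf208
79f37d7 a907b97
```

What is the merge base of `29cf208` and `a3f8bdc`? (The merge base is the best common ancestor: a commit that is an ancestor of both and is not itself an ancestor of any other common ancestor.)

76d9e42

Ancestors of 29cf208: {29cf208, 76d9e42, caae437}.
Ancestors of a3f8bdc: {4f72f17, 76d9e42, a3f8bdc, bbc5222}.
Common ancestors: {76d9e42}.
The only common ancestor is 76d9e42, so it is the merge base.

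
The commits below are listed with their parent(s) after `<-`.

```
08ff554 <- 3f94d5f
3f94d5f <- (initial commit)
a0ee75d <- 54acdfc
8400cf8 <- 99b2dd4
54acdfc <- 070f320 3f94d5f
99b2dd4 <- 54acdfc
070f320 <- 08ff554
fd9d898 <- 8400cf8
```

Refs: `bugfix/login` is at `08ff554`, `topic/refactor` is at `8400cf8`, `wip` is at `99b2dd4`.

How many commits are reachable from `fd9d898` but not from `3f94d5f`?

Reachable from fd9d898: {070f320, 08ff554, 3f94d5f, 54acdfc, 8400cf8, 99b2dd4, fd9d898}.
Reachable from 3f94d5f: {3f94d5f}.
In fd9d898's history but not 3f94d5f's: {070f320, 08ff554, 54acdfc, 8400cf8, 99b2dd4, fd9d898} — 6 commits.

6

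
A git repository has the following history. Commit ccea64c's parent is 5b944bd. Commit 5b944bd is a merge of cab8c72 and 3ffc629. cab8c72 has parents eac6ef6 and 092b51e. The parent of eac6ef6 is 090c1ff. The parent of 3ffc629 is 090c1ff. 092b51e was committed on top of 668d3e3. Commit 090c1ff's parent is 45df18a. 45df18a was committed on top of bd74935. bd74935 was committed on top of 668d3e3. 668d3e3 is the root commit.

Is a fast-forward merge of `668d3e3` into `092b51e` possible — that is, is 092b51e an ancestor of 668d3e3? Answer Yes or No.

A fast-forward from 092b51e to 668d3e3 is possible iff 092b51e is an ancestor of 668d3e3.
Ancestors of 668d3e3: {668d3e3}.
092b51e is not among them, so fast-forward is not possible.

No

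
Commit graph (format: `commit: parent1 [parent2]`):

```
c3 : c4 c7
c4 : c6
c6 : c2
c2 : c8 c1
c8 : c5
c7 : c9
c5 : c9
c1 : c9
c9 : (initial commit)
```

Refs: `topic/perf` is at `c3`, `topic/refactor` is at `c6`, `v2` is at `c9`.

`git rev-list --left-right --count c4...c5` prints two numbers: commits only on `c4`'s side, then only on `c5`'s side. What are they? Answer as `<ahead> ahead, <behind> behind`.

Reachable from c4: {c1, c2, c4, c5, c6, c8, c9}.
Reachable from c5: {c5, c9}.
Only in c4's history (ahead): {c1, c2, c4, c6, c8} — 5.
Only in c5's history (behind): {} — 0.

5 ahead, 0 behind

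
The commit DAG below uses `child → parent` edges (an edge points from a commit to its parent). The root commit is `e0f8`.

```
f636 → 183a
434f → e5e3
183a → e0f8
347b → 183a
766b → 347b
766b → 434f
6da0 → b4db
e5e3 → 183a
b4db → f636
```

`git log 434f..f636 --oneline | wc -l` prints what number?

1

Reachable from f636: {183a, e0f8, f636}.
Reachable from 434f: {183a, 434f, e0f8, e5e3}.
In f636's history but not 434f's: {f636} — 1 commit.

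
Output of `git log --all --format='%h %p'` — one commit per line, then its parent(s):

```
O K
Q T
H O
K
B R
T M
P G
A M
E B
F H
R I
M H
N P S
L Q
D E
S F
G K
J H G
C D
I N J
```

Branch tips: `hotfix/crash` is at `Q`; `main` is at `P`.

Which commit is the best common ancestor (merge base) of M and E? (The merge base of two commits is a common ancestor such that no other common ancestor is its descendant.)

H

Ancestors of M: {H, K, M, O}.
Ancestors of E: {B, E, F, G, H, I, J, K, N, O, P, R, S}.
Common ancestors: {H, K, O}.
Among these, H is not an ancestor of any other common ancestor — it is the merge base.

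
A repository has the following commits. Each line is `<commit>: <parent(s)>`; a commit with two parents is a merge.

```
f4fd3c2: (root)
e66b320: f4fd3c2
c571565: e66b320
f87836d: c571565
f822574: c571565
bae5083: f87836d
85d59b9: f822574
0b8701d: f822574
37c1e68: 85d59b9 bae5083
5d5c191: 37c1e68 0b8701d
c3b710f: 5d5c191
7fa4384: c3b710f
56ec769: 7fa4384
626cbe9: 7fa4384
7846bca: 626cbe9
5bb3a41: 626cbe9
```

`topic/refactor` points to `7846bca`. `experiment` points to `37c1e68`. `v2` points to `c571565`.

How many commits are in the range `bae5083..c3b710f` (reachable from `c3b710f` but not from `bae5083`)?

Reachable from c3b710f: {0b8701d, 37c1e68, 5d5c191, 85d59b9, bae5083, c3b710f, c571565, e66b320, f4fd3c2, f822574, f87836d}.
Reachable from bae5083: {bae5083, c571565, e66b320, f4fd3c2, f87836d}.
In c3b710f's history but not bae5083's: {0b8701d, 37c1e68, 5d5c191, 85d59b9, c3b710f, f822574} — 6 commits.

6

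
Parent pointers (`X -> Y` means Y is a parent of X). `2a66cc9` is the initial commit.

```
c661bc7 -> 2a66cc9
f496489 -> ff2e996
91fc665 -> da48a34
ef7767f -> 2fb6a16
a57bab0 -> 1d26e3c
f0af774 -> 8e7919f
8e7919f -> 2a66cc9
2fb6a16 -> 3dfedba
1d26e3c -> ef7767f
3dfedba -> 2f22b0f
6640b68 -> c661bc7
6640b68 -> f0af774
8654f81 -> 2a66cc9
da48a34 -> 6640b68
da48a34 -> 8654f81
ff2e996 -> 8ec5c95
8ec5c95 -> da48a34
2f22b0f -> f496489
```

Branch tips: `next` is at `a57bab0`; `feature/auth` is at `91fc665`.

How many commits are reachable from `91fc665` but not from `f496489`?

Reachable from 91fc665: {2a66cc9, 6640b68, 8654f81, 8e7919f, 91fc665, c661bc7, da48a34, f0af774}.
Reachable from f496489: {2a66cc9, 6640b68, 8654f81, 8e7919f, 8ec5c95, c661bc7, da48a34, f0af774, f496489, ff2e996}.
In 91fc665's history but not f496489's: {91fc665} — 1 commit.

1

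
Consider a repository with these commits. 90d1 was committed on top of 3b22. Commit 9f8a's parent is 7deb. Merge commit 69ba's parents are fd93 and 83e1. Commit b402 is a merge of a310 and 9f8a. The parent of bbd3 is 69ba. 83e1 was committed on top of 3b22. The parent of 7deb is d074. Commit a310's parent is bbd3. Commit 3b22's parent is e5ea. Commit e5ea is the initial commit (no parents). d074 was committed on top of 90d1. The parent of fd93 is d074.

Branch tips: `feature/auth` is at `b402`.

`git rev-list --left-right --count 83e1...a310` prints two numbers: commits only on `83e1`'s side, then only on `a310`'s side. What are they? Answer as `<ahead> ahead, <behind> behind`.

Reachable from 83e1: {3b22, 83e1, e5ea}.
Reachable from a310: {3b22, 69ba, 83e1, 90d1, a310, bbd3, d074, e5ea, fd93}.
Only in 83e1's history (ahead): {} — 0.
Only in a310's history (behind): {69ba, 90d1, a310, bbd3, d074, fd93} — 6.

0 ahead, 6 behind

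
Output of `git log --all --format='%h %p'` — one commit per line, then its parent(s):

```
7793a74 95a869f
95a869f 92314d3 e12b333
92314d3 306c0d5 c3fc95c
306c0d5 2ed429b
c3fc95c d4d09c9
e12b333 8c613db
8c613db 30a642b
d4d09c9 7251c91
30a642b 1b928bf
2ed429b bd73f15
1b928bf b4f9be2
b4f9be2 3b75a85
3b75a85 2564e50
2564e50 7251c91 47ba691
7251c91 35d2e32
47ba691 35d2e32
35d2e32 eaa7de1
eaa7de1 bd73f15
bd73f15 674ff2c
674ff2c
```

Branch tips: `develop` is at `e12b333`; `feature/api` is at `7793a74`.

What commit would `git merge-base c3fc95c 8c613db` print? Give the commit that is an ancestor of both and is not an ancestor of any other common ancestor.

Ancestors of c3fc95c: {35d2e32, 674ff2c, 7251c91, bd73f15, c3fc95c, d4d09c9, eaa7de1}.
Ancestors of 8c613db: {1b928bf, 2564e50, 30a642b, 35d2e32, 3b75a85, 47ba691, 674ff2c, 7251c91, 8c613db, b4f9be2, bd73f15, eaa7de1}.
Common ancestors: {35d2e32, 674ff2c, 7251c91, bd73f15, eaa7de1}.
Among these, 7251c91 is not an ancestor of any other common ancestor — it is the merge base.

7251c91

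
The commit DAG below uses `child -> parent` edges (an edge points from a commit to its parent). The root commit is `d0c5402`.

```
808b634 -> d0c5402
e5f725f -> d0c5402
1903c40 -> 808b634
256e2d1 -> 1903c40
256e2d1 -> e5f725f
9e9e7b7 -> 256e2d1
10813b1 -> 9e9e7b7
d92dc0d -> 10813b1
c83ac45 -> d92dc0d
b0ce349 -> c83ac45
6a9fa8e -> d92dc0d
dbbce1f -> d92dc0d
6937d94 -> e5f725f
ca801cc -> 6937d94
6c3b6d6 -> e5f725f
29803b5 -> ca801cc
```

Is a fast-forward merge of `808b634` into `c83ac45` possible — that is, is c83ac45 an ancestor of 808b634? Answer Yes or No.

No

A fast-forward from c83ac45 to 808b634 is possible iff c83ac45 is an ancestor of 808b634.
Ancestors of 808b634: {808b634, d0c5402}.
c83ac45 is not among them, so fast-forward is not possible.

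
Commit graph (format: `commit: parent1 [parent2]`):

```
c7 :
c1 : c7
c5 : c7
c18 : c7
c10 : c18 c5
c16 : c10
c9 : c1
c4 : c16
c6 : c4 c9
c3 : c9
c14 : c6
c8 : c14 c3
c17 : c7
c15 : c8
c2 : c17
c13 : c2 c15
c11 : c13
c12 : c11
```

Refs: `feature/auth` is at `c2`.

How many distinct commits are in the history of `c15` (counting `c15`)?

13

Walking parent pointers from c15: reachable set = {c1, c10, c14, c15, c16, c18, c3, c4, c5, c6, c7, c8, c9}.
That is 13 commits.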